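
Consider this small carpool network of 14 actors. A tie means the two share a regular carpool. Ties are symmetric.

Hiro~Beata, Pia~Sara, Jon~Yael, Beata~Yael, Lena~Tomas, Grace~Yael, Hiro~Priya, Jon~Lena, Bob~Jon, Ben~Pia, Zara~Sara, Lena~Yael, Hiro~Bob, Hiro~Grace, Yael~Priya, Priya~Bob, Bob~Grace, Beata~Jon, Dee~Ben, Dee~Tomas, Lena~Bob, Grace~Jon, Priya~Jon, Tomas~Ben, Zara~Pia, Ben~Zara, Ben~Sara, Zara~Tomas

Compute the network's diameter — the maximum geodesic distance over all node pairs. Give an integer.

Eccentricity of each node (its greatest distance to any other): Beata:5, Ben:4, Bob:4, Dee:4, Grace:5, Hiro:5, Jon:4, Lena:3, Pia:5, Priya:5, Sara:5, Tomas:3, Yael:4, Zara:4.
The maximum eccentricity is 5, realized for instance by the pair Sara–Priya via Sara – Ben – Tomas – Lena – Bob – Priya. So the diameter is 5.

5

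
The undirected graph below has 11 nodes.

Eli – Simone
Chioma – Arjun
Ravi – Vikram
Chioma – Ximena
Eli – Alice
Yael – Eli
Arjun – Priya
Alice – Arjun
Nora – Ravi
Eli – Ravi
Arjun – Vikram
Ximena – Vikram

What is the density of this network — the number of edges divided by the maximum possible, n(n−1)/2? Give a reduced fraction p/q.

There are 12 edges and 11 nodes, so the maximum possible is C(11,2) = 55.
Density = 12/55.

12/55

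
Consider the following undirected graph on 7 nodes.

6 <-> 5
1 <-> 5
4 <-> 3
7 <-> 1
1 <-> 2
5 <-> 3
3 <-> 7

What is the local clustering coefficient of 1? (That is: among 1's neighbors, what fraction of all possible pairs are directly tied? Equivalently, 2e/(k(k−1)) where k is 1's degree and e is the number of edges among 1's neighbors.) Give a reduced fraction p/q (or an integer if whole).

1's neighbors: 2, 5, and 7 (k = 3).
Possible neighbor pairs: C(3,2) = 3. Edges among them: none → e = 0.
Clustering(1) = 0/3 = 0.

0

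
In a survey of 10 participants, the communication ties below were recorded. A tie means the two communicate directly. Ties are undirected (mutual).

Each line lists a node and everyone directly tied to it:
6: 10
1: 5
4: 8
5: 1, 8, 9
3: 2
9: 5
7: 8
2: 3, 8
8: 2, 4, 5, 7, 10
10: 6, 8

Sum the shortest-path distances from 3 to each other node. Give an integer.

Distances from 3: 1:4, 2:1, 4:3, 5:3, 6:4, 7:3, 8:2, 9:4, 10:3.
Sum = 4 + 1 + 3 + 3 + 4 + 3 + 2 + 4 + 3 = 27.

27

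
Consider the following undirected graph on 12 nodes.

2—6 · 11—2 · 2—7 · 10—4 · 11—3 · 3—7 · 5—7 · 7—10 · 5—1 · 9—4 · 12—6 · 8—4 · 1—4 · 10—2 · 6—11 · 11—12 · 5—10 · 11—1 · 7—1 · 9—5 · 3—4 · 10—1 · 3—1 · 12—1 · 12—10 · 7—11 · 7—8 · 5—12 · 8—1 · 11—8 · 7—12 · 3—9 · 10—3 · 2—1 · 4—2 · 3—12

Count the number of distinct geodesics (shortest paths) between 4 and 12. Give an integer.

The shortest distance is 2. The length-2 paths are: 4–10–12; 4–3–12; 4–1–12.
That gives 3 distinct shortest paths.

3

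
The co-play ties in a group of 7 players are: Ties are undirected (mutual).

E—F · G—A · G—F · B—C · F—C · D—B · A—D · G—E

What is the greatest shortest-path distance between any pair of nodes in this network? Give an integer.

Eccentricity of each node (its greatest distance to any other): A:3, B:3, C:3, D:3, E:3, F:3, G:3.
The maximum eccentricity is 3, realized for instance by the pair G–B via G – F – C – B. So the diameter is 3.

3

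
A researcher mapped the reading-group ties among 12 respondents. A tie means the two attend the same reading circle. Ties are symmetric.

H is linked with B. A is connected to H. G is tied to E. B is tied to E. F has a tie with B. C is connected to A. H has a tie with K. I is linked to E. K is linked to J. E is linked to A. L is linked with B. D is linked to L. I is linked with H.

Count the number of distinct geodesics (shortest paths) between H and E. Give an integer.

The shortest distance is 2. The length-2 paths are: H–A–E; H–I–E; H–B–E.
That gives 3 distinct shortest paths.

3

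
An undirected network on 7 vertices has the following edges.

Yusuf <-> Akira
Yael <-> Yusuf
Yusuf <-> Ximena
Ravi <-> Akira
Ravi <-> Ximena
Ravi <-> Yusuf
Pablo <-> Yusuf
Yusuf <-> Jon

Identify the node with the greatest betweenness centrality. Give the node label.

Unnormalized betweenness of each node: Akira:0, Jon:0, Pablo:0, Ravi:1/2, Ximena:0, Yael:0, Yusuf:25/2.
Yusuf has the largest value, 25/2, making it the main broker — the node through which the most shortest paths run.

Yusuf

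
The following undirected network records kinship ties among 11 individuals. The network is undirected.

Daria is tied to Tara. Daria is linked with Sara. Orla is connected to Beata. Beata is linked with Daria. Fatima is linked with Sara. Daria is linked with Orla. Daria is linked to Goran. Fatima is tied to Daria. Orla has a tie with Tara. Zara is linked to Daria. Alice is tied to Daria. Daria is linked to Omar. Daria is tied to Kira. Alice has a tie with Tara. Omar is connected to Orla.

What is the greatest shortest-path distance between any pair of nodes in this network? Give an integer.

Eccentricity of each node (its greatest distance to any other): Alice:2, Beata:2, Daria:1, Fatima:2, Goran:2, Kira:2, Omar:2, Orla:2, Sara:2, Tara:2, Zara:2.
The maximum eccentricity is 2, realized for instance by the pair Kira–Orla via Kira – Daria – Orla. So the diameter is 2.

2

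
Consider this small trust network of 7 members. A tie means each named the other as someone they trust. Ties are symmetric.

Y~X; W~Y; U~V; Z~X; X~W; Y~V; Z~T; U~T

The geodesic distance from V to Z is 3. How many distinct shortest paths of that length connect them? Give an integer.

2

The shortest distance is 3. The length-3 paths are: V–U–T–Z; V–Y–X–Z.
That gives 2 distinct shortest paths.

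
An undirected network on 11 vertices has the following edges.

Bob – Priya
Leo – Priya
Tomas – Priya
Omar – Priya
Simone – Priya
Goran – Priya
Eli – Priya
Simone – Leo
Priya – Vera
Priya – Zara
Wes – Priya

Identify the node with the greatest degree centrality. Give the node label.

Priya

Degrees — Bob:1, Eli:1, Goran:1, Leo:2, Omar:1, Priya:10, Simone:2, Tomas:1, Vera:1, Wes:1, Zara:1.
The maximum is 10, attained only by Priya.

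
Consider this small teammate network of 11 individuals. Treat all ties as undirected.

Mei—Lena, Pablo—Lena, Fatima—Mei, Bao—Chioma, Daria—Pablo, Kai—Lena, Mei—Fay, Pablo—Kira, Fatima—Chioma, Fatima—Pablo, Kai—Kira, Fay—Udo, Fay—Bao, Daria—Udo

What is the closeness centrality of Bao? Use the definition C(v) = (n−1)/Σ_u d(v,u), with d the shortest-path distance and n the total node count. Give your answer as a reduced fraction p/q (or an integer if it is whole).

Distances from Bao: Chioma:1, Daria:3, Fatima:2, Fay:1, Kai:4, Kira:4, Lena:3, Mei:2, Pablo:3, Udo:2. Sum = 25.
n = 11, so closeness = 10/25 = 2/5.

2/5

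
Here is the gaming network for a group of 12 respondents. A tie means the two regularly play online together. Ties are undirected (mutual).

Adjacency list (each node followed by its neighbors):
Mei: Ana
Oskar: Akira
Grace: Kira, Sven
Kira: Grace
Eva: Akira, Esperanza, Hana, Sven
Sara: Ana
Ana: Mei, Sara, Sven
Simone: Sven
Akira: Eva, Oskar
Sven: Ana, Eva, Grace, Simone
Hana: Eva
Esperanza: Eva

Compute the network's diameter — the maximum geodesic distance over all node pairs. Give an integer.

Eccentricity of each node (its greatest distance to any other): Akira:4, Ana:4, Esperanza:4, Eva:3, Grace:4, Hana:4, Kira:5, Mei:5, Oskar:5, Sara:5, Simone:4, Sven:3.
The maximum eccentricity is 5, realized for instance by the pair Mei–Oskar via Mei – Ana – Sven – Eva – Akira – Oskar. So the diameter is 5.

5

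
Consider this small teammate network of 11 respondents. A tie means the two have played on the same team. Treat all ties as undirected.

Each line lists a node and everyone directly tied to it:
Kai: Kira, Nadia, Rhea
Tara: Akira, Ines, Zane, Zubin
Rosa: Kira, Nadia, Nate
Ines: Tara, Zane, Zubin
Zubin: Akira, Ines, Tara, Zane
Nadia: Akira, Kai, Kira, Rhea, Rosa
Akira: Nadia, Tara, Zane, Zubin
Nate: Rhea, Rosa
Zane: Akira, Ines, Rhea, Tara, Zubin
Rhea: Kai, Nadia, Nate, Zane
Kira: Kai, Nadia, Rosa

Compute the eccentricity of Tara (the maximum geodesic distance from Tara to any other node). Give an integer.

Distances from Tara: Akira:1, Ines:1, Kai:3, Kira:3, Nadia:2, Nate:3, Rhea:2, Rosa:3, Zane:1, Zubin:1.
The largest is 3 (to Kai, Nate, Rosa, and Kira), so the eccentricity of Tara is 3.

3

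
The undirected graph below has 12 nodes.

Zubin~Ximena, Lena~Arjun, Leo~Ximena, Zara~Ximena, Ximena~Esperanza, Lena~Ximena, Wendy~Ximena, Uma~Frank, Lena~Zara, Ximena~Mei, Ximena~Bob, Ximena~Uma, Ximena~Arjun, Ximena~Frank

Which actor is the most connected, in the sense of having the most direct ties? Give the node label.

Ximena

Degrees — Arjun:2, Bob:1, Esperanza:1, Frank:2, Lena:3, Leo:1, Mei:1, Uma:2, Wendy:1, Ximena:11, Zara:2, Zubin:1.
The maximum is 11, attained only by Ximena.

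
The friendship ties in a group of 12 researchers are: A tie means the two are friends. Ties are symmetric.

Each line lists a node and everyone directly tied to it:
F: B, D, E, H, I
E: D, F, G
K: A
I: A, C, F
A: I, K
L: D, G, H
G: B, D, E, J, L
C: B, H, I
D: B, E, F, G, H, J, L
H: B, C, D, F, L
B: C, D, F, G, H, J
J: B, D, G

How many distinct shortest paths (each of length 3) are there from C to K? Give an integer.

The shortest distance is 3, and the only length-3 path is C–I–A–K. So there is exactly 1 shortest path.

1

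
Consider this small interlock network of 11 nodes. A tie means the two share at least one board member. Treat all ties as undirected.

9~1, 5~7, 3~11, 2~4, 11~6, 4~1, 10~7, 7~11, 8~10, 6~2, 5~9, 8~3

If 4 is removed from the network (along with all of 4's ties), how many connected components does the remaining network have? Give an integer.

1

4's neighbors (1 and 2) remain reachable from one another through other ties, so the rest of the network stays in one piece.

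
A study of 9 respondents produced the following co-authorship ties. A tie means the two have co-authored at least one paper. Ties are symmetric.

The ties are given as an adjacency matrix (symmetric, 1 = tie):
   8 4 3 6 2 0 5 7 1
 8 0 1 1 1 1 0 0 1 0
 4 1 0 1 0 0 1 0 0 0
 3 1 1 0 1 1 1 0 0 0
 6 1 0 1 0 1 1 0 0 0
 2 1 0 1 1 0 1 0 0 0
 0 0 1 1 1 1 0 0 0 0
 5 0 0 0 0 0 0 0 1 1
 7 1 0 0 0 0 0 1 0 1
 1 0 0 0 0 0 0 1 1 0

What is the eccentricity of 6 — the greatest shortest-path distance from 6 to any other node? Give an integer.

3

Distances from 6: 0:1, 1:3, 2:1, 3:1, 4:2, 5:3, 7:2, 8:1.
The largest is 3 (to 1 and 5), so the eccentricity of 6 is 3.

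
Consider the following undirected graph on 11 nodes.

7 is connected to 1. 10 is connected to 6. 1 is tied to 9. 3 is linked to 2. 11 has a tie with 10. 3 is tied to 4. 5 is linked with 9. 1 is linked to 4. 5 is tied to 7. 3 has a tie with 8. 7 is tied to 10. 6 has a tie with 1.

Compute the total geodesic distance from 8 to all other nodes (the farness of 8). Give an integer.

Distances from 8: 1:3, 2:2, 3:1, 4:2, 5:5, 6:4, 7:4, 9:4, 10:5, 11:6.
Sum = 3 + 2 + 1 + 2 + 5 + 4 + 4 + 4 + 5 + 6 = 36.

36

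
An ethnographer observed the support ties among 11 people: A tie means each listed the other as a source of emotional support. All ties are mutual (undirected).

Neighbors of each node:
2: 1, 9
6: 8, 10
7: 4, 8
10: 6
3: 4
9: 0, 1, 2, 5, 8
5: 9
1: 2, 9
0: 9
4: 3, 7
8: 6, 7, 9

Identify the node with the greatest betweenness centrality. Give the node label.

8

Unnormalized betweenness of each node: 0:0, 1:0, 2:0, 3:0, 4:9, 5:0, 6:9, 7:16, 8:31, 9:29, 10:0.
8 has the largest value, 31, making it the main broker — the node through which the most shortest paths run.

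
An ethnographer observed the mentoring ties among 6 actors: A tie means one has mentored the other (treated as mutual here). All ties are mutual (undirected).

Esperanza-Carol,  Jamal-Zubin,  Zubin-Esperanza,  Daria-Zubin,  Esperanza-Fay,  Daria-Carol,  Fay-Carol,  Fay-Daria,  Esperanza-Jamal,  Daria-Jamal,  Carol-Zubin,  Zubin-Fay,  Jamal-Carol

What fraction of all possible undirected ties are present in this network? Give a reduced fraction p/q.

There are 13 edges and 6 nodes, so the maximum possible is C(6,2) = 15.
Density = 13/15.

13/15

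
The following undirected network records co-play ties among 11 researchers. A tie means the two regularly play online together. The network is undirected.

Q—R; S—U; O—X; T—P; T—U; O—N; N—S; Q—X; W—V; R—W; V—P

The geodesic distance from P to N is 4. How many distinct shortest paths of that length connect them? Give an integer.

The shortest distance is 4, and the only length-4 path is P–T–U–S–N. So there is exactly 1 shortest path.

1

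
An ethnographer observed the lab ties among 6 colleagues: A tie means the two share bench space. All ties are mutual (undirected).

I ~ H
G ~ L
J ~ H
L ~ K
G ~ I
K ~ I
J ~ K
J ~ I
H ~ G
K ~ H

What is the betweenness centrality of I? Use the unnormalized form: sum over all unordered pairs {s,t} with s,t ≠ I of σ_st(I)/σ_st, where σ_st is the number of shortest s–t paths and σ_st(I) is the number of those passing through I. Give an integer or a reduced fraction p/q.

Pairs whose geodesics pass through I — G–K: 1/3; G–J: 1/2.
All other pairs contribute 0.
Summing the contributions gives betweenness(I) = 5/6.

5/6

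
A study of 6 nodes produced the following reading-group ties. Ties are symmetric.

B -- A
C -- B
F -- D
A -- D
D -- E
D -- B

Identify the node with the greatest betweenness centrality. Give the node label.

Unnormalized betweenness of each node: A:0, B:4, C:0, D:7, E:0, F:0.
D has the largest value, 7, making it the main broker — the node through which the most shortest paths run.

D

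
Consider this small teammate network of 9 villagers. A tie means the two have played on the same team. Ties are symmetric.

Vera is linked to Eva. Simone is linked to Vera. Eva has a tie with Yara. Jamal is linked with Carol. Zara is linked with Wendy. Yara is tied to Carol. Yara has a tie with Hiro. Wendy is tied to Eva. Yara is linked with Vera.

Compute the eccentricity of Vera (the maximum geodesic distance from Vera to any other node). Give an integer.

3

Distances from Vera: Carol:2, Eva:1, Hiro:2, Jamal:3, Simone:1, Wendy:2, Yara:1, Zara:3.
The largest is 3 (to Zara and Jamal), so the eccentricity of Vera is 3.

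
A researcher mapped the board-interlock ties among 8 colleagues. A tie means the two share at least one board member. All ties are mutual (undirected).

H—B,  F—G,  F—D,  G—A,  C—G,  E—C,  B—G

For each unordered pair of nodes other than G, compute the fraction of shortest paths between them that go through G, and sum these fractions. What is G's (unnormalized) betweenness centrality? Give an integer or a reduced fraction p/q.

18

Pairs whose geodesics pass through G — E–H: 1; E–B: 1; E–A: 1; E–F: 1; E–D: 1; H–A: 1; H–F: 1; H–C: 1; H–D: 1; B–A: 1; B–F: 1; B–C: 1; B–D: 1; A–F: 1 … (+4 more pairs).
All other pairs contribute 0.
Summing the contributions gives betweenness(G) = 18.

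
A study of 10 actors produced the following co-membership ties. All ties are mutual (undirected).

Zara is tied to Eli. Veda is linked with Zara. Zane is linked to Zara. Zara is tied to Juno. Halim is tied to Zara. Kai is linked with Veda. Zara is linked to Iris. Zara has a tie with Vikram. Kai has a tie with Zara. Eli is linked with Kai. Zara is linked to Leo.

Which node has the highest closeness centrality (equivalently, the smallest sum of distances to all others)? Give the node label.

Zara

Farness (sum of distances to all others) for each node — Eli:16, Halim:17, Iris:17, Juno:17, Kai:15, Leo:17, Veda:16, Vikram:17, Zane:17, Zara:9.
The smallest farness is 9, for Zara, so Zara has the highest closeness.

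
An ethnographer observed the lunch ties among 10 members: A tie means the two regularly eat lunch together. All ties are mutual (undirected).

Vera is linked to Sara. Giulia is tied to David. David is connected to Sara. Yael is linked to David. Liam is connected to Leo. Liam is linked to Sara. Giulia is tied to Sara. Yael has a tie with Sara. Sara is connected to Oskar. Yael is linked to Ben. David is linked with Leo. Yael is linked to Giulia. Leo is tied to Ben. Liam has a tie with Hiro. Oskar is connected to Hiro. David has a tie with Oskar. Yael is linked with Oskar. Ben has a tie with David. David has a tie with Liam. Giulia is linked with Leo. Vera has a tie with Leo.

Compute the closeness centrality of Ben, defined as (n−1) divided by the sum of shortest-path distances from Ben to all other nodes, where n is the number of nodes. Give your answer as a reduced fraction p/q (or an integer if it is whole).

9/16

Distances from Ben: David:1, Giulia:2, Hiro:3, Leo:1, Liam:2, Oskar:2, Sara:2, Vera:2, Yael:1. Sum = 16.
n = 10, so closeness = 9/16.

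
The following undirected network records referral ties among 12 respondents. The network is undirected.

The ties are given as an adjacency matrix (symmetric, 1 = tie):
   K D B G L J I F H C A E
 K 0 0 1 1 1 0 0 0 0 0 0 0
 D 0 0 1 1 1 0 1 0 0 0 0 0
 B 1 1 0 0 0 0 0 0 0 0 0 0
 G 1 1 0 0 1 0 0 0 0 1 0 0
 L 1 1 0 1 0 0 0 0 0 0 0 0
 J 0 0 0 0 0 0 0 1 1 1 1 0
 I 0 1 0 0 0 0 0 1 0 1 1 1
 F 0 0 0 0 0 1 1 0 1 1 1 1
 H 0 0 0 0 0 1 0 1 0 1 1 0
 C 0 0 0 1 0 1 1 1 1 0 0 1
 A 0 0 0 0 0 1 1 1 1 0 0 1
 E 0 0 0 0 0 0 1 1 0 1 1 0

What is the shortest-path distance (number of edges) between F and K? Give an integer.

One shortest route is F – C – G – K, which uses 3 edges, and at distance 2 from F we only reach {D, G}, which does not include K. So d(F,K) = 3.

3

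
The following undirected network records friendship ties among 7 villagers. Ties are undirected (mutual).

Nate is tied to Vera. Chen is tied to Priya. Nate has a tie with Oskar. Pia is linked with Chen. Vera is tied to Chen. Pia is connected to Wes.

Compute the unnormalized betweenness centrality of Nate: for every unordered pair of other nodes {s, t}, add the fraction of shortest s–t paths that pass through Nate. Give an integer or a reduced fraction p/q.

5

Pairs whose geodesics pass through Nate — Chen–Oskar: 1; Oskar–Pia: 1; Oskar–Vera: 1; Oskar–Wes: 1; Oskar–Priya: 1.
All other pairs contribute 0.
Summing the contributions gives betweenness(Nate) = 5.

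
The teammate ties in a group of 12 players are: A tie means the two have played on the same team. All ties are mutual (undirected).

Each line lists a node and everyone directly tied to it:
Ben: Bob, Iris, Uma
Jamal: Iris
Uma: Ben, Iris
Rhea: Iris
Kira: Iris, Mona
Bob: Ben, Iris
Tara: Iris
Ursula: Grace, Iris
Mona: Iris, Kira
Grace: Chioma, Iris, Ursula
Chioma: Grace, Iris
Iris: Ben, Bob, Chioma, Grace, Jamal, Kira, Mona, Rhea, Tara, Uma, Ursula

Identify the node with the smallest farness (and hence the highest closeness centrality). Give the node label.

Farness (sum of distances to all others) for each node — Ben:19, Bob:20, Chioma:20, Grace:19, Iris:11, Jamal:21, Kira:20, Mona:20, Rhea:21, Tara:21, Uma:20, Ursula:20.
The smallest farness is 11, for Iris, so Iris has the highest closeness.

Iris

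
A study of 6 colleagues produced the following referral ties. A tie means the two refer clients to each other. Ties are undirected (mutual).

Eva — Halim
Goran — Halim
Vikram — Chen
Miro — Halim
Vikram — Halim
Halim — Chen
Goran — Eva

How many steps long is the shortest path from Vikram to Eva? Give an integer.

2

One shortest route is Vikram – Halim – Eva, which uses 2 edges, and Vikram and Eva are not directly tied, so nothing shorter exists. So d(Vikram,Eva) = 2.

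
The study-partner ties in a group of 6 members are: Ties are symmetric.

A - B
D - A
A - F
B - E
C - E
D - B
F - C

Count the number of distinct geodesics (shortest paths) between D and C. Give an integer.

The shortest distance is 3. The length-3 paths are: D–B–E–C; D–A–F–C.
That gives 2 distinct shortest paths.

2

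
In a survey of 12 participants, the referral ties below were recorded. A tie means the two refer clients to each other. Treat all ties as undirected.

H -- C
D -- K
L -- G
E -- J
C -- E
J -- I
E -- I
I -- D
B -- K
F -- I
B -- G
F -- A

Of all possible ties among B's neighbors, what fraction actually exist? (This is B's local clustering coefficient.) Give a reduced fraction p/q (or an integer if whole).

B's neighbors: G and K (k = 2).
Possible neighbor pairs: C(2,2) = 1. Edges among them: none → e = 0.
Clustering(B) = 0/1.

0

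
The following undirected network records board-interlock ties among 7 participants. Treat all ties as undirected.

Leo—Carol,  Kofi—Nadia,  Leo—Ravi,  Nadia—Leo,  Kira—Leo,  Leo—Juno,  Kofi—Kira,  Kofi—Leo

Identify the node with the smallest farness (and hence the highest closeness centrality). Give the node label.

Farness (sum of distances to all others) for each node — Carol:11, Juno:11, Kira:10, Kofi:9, Leo:6, Nadia:10, Ravi:11.
The smallest farness is 6, for Leo, so Leo has the highest closeness.

Leo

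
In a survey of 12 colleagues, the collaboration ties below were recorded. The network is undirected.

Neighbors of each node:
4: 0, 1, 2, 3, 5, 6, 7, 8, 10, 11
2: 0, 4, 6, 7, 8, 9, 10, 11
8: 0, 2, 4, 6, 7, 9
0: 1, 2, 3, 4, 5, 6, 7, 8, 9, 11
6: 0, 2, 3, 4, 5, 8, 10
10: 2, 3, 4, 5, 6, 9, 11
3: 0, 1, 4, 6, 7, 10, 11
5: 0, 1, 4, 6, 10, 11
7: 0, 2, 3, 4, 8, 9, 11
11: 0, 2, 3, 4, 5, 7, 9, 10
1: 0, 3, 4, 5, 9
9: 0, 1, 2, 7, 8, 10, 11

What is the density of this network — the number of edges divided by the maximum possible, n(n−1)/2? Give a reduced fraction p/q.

There are 44 edges and 12 nodes, so the maximum possible is C(12,2) = 66.
Density = 44/66 = 2/3.

2/3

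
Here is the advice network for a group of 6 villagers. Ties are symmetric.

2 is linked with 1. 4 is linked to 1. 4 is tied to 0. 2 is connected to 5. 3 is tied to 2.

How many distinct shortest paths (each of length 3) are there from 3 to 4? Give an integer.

1

The shortest distance is 3, and the only length-3 path is 3–2–1–4. So there is exactly 1 shortest path.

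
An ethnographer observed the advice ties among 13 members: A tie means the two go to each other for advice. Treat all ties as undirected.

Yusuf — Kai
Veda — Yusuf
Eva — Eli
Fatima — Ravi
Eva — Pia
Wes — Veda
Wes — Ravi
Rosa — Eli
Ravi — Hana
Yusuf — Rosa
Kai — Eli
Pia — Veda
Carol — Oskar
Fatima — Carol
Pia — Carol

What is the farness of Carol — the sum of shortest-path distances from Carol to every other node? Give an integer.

Distances from Carol: Eli:3, Eva:2, Fatima:1, Hana:3, Kai:4, Oskar:1, Pia:1, Ravi:2, Rosa:4, Veda:2, Wes:3, Yusuf:3.
Sum = 3 + 2 + 1 + 3 + 4 + 1 + 1 + 2 + 4 + 2 + 3 + 3 = 29.

29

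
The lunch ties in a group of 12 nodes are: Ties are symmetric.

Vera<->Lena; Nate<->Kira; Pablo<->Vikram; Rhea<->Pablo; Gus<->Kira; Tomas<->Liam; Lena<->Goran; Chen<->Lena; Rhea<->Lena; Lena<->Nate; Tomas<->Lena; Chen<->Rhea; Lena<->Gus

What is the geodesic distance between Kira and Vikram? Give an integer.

One shortest route is Kira – Gus – Lena – Rhea – Pablo – Vikram, which uses 5 edges, and at distance 4 from Kira we only reach {Liam, Pablo}, which does not include Vikram. So d(Kira,Vikram) = 5.

5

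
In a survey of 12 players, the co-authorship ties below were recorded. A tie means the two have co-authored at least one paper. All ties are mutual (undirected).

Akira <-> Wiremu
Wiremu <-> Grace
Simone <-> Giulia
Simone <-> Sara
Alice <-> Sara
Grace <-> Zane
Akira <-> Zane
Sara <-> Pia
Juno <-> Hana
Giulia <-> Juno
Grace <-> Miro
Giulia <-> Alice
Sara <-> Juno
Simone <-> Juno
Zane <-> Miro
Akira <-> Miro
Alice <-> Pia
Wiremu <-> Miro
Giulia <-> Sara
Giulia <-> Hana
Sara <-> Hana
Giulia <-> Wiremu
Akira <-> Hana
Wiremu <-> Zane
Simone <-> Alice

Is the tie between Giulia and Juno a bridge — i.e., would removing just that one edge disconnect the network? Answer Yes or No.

No

Even without that edge, Giulia still reaches Juno via Giulia – Sara – Juno, so the network stays connected. Not a bridge.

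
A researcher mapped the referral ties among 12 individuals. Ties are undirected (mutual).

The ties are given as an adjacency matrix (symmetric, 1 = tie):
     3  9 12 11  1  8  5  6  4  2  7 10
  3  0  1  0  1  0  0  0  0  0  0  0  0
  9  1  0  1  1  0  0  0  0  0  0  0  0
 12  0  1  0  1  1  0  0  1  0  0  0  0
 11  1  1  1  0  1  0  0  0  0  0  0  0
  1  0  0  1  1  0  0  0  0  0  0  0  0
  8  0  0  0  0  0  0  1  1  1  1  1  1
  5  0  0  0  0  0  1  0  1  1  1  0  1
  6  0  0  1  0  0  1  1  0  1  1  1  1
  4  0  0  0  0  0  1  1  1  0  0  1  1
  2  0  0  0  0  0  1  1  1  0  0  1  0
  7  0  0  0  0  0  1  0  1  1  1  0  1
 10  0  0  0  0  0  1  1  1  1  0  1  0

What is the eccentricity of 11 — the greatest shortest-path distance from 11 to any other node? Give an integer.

Distances from 11: 1:1, 2:3, 3:1, 4:3, 5:3, 6:2, 7:3, 8:3, 9:1, 10:3, 12:1.
The largest is 3 (to 8, 5, 4, 2, 7, and 10), so the eccentricity of 11 is 3.

3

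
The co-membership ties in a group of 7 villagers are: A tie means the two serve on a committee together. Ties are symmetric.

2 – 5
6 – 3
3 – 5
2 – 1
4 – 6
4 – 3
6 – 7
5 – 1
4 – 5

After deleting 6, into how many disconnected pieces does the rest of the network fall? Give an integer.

2

Without 6, the remaining ties split the others into: {1, 2, 3, 4, 5}; {7}.
That's 2 separate components.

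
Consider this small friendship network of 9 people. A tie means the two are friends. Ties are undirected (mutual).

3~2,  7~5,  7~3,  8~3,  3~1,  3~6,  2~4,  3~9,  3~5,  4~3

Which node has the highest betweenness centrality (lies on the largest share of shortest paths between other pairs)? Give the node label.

3

Unnormalized betweenness of each node: 1:0, 2:0, 3:26, 4:0, 5:0, 6:0, 7:0, 8:0, 9:0.
3 has the largest value, 26, making it the main broker — the node through which the most shortest paths run.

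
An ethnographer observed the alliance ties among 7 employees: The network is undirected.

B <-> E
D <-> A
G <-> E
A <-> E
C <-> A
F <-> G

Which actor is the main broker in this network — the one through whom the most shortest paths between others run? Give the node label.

Unnormalized betweenness of each node: A:9, B:0, C:0, D:0, E:11, F:0, G:5.
E has the largest value, 11, making it the main broker — the node through which the most shortest paths run.

E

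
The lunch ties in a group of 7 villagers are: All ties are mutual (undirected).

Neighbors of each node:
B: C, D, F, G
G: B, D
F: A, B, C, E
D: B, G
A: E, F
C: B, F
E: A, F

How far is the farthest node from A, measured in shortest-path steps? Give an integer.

3

Distances from A: B:2, C:2, D:3, E:1, F:1, G:3.
The largest is 3 (to D and G), so the eccentricity of A is 3.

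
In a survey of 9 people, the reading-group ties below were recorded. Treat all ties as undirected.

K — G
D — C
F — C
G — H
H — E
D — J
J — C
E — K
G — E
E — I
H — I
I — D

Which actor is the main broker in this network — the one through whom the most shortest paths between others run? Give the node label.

I

Unnormalized betweenness of each node: C:7, D:15, E:8, F:0, G:1/2, H:5/2, I:16, J:0, K:0.
I has the largest value, 16, making it the main broker — the node through which the most shortest paths run.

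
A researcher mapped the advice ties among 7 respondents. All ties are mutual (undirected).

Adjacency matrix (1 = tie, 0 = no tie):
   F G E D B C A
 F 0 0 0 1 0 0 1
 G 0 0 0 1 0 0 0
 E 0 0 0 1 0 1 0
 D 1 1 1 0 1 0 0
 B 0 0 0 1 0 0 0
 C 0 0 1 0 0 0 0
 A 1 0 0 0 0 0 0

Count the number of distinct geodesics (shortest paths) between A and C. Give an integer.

The shortest distance is 4, and the only length-4 path is A–F–D–E–C. So there is exactly 1 shortest path.

1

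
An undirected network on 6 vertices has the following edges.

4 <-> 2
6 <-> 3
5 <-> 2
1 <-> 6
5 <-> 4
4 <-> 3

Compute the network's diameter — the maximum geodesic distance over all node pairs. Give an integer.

Eccentricity of each node (its greatest distance to any other): 1:4, 2:4, 3:2, 4:3, 5:4, 6:3.
The maximum eccentricity is 4, realized for instance by the pair 5–1 via 5 – 4 – 3 – 6 – 1. So the diameter is 4.

4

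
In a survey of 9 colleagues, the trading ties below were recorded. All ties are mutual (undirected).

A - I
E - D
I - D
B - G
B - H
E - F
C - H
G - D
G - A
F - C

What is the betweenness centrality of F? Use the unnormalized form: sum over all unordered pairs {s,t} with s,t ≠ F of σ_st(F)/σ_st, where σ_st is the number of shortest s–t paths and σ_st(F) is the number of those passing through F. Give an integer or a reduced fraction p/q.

Pairs whose geodesics pass through F — E–C: 1; E–H: 1; C–I: 1; C–D: 1.
All other pairs contribute 0.
Summing the contributions gives betweenness(F) = 4.

4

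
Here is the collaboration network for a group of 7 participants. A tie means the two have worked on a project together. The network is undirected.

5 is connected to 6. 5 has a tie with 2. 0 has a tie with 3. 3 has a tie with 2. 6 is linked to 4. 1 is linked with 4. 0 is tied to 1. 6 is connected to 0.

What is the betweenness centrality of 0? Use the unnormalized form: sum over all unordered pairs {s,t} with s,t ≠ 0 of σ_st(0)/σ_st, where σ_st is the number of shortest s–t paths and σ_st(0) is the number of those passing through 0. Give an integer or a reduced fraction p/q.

Pairs whose geodesics pass through 0 — 1–6: 1/2; 1–5: 1/2; 1–2: 1; 1–3: 1; 4–3: 2/2; 6–3: 1.
All other pairs contribute 0.
Summing the contributions gives betweenness(0) = 5.

5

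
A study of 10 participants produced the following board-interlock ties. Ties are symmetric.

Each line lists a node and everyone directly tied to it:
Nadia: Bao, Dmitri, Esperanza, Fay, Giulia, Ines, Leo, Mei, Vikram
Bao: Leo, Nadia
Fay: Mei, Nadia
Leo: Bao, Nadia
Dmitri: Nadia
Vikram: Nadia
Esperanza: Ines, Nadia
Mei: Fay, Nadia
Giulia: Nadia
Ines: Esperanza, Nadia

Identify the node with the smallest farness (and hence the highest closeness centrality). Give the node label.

Farness (sum of distances to all others) for each node — Bao:16, Dmitri:17, Esperanza:16, Fay:16, Giulia:17, Ines:16, Leo:16, Mei:16, Nadia:9, Vikram:17.
The smallest farness is 9, for Nadia, so Nadia has the highest closeness.

Nadia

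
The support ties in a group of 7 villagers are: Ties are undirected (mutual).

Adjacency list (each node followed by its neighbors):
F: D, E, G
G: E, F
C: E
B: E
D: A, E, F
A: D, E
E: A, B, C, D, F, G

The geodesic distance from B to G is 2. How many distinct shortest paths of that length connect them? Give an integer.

The shortest distance is 2, and the only length-2 path is B–E–G. So there is exactly 1 shortest path.

1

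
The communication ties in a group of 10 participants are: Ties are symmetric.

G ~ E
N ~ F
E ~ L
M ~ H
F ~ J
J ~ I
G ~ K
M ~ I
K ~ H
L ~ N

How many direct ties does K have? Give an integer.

K is directly tied to G and H. That is 2 neighbors, so the degree of K is 2.

2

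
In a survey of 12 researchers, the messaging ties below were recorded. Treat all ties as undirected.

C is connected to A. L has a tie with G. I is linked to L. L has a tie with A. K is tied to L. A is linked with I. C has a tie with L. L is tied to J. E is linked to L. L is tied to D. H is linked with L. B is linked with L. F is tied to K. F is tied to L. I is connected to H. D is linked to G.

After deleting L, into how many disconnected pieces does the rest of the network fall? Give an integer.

Without L, the remaining ties split the others into: {A, C, H, I}; {E}; {D, G}; {B}; {F, K}; {J}.
That's 6 separate components.

6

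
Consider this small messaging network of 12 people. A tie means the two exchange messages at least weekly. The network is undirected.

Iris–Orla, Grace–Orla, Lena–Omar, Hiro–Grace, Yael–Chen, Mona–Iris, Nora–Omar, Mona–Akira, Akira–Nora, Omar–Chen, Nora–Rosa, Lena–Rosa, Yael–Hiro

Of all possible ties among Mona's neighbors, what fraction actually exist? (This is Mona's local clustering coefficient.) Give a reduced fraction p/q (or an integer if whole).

Mona's neighbors: Akira and Iris (k = 2).
Possible neighbor pairs: C(2,2) = 1. Edges among them: none → e = 0.
Clustering(Mona) = 0/1.

0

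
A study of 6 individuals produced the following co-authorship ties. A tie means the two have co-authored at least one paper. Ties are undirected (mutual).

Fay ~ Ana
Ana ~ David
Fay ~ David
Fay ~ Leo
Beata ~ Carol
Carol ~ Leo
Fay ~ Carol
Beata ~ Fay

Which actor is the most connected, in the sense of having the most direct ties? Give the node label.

Degrees — Ana:2, Beata:2, Carol:3, David:2, Fay:5, Leo:2.
The maximum is 5, attained only by Fay.

Fay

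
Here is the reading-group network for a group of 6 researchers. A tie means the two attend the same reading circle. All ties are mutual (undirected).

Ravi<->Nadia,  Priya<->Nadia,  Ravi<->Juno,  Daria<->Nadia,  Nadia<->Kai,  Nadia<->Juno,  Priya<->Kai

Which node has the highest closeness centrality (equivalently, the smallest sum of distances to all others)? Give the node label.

Nadia

Farness (sum of distances to all others) for each node — Daria:9, Juno:8, Kai:8, Nadia:5, Priya:8, Ravi:8.
The smallest farness is 5, for Nadia, so Nadia has the highest closeness.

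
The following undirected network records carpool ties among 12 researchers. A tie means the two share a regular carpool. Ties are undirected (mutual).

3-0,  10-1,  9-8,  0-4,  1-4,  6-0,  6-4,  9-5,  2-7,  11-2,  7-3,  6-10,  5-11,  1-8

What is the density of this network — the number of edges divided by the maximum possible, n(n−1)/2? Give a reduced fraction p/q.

There are 14 edges and 12 nodes, so the maximum possible is C(12,2) = 66.
Density = 14/66 = 7/33.

7/33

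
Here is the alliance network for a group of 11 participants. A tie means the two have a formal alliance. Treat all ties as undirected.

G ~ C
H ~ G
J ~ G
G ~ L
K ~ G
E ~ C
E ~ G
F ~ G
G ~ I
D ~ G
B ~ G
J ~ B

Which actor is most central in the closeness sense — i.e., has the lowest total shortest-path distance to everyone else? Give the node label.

Farness (sum of distances to all others) for each node — B:18, C:18, D:19, E:18, F:19, G:10, H:19, I:19, J:18, K:19, L:19.
The smallest farness is 10, for G, so G has the highest closeness.

G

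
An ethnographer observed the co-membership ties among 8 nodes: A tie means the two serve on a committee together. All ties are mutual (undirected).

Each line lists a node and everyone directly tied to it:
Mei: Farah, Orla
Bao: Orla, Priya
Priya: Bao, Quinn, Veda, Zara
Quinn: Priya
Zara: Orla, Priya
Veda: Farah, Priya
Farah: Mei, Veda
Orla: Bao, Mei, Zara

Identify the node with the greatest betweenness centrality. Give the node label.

Unnormalized betweenness of each node: Bao:2, Farah:2, Mei:7/3, Orla:29/6, Priya:61/6, Quinn:0, Veda:11/3, Zara:2.
Priya has the largest value, 61/6, making it the main broker — the node through which the most shortest paths run.

Priya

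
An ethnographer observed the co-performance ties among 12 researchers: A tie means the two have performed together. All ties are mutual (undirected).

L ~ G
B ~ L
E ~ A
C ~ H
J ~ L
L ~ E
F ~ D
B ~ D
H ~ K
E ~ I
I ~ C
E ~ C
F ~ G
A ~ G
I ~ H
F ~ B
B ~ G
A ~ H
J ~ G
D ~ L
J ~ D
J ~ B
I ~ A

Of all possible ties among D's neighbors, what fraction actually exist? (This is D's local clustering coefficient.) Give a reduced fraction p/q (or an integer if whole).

D's neighbors: B, F, J, and L (k = 4).
Possible neighbor pairs: C(4,2) = 6. Edges among them: B–F, B–J, B–L, J–L → e = 4.
Clustering(D) = 4/6 = 2/3.

2/3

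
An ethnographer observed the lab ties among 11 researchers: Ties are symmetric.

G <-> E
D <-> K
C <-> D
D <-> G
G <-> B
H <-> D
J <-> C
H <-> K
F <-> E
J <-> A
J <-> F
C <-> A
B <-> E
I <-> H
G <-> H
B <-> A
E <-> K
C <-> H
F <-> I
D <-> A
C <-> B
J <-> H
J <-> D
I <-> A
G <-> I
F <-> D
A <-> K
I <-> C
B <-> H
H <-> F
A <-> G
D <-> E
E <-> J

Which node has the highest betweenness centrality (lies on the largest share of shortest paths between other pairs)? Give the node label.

Unnormalized betweenness of each node: A:49/15, B:73/70, C:181/140, D:461/140, E:157/60, F:67/60, G:697/420, H:23/5, I:247/210, J:599/420, K:107/210.
H has the largest value, 23/5, making it the main broker — the node through which the most shortest paths run.

H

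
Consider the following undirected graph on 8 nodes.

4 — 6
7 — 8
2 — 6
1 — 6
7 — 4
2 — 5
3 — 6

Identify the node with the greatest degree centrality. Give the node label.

6

Degrees — 1:1, 2:2, 3:1, 4:2, 5:1, 6:4, 7:2, 8:1.
The maximum is 4, attained only by 6.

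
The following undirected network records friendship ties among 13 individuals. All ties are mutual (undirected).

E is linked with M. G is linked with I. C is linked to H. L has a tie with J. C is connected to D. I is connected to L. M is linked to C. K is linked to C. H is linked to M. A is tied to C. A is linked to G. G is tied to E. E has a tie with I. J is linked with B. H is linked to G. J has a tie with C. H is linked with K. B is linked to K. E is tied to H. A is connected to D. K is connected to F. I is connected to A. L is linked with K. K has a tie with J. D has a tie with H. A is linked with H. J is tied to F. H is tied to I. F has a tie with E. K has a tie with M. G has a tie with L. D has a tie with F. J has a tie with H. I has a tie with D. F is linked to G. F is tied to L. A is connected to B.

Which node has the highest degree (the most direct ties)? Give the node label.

Degrees — A:6, B:3, C:6, D:5, E:5, F:6, G:6, H:9, I:6, J:6, K:7, L:5, M:4.
The maximum is 9, attained only by H.

H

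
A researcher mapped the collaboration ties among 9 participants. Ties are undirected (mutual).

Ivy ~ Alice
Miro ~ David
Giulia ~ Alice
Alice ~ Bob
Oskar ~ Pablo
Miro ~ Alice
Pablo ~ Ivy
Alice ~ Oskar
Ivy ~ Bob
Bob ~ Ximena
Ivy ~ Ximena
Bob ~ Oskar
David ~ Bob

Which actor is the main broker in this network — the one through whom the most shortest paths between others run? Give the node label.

Alice

Unnormalized betweenness of each node: Alice:23/2, Bob:8, David:5/6, Giulia:0, Ivy:29/6, Miro:1, Oskar:5/2, Pablo:1/3, Ximena:0.
Alice has the largest value, 23/2, making it the main broker — the node through which the most shortest paths run.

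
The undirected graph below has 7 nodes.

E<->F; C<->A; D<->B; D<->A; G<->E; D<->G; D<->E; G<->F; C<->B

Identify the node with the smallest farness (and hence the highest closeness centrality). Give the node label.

D

Farness (sum of distances to all others) for each node — A:11, B:11, C:14, D:8, E:10, F:14, G:10.
The smallest farness is 8, for D, so D has the highest closeness.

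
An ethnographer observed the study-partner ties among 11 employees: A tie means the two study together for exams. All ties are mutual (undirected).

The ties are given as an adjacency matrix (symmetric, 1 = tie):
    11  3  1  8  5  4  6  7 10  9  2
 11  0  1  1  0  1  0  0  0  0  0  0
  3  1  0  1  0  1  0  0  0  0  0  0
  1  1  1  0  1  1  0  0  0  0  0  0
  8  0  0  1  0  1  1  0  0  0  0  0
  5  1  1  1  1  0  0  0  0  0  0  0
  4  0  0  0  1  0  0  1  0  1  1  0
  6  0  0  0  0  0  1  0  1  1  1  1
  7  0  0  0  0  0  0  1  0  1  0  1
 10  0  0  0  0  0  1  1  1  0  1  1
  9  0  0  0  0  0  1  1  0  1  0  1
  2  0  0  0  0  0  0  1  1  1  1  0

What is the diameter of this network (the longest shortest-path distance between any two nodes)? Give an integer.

5

Eccentricity of each node (its greatest distance to any other): 1:4, 2:5, 3:5, 4:3, 5:4, 6:4, 7:5, 8:3, 9:4, 10:4, 11:5.
The maximum eccentricity is 5, realized for instance by the pair 11–7 via 11 – 1 – 8 – 4 – 10 – 7. So the diameter is 5.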